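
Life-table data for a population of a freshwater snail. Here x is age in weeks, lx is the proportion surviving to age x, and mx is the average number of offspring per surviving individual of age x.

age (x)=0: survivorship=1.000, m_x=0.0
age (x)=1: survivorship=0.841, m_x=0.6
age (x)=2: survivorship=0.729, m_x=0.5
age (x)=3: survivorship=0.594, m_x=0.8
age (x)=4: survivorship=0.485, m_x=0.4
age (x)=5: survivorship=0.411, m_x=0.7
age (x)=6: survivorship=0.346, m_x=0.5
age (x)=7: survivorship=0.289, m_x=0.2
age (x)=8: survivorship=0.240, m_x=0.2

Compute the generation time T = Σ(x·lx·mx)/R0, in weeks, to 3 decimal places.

3.183

lx·mx: 0, 0.5046, 0.3645, 0.4752, 0.194, 0.2877, 0.173, 0.0578, 0.048 → R0 = 2.1048
x·lx·mx: 0, 0.5046, 0.729, 1.4256, 0.776, 1.4385, 1.038, 0.4046, 0.384 → Σ = 6.7003
T = 6.7003 / 2.1048 = 3.183343… → 3.183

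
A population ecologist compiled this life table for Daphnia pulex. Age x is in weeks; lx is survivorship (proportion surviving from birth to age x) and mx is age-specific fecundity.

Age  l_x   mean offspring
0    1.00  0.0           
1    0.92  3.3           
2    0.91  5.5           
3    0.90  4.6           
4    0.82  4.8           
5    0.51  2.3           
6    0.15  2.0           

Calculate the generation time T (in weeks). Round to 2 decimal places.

lx·mx: 0, 3.036, 5.005, 4.14, 3.936, 1.173, 0.3 → R0 = 17.59
x·lx·mx: 0, 3.036, 10.01, 12.42, 15.744, 5.865, 1.8 → Σ = 48.875
T = 48.875 / 17.59 = 2.778567… → 2.78

2.78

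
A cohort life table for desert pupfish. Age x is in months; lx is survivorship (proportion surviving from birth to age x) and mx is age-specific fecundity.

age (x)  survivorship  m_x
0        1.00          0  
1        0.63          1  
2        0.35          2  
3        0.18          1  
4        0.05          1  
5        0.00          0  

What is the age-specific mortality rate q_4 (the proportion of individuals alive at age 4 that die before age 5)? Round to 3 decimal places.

q_4 = (l_4 − l_5) / l_4 = (0.05 − 0) / 0.05
     = 0.05 / 0.05 = 1 → 1.000

1.000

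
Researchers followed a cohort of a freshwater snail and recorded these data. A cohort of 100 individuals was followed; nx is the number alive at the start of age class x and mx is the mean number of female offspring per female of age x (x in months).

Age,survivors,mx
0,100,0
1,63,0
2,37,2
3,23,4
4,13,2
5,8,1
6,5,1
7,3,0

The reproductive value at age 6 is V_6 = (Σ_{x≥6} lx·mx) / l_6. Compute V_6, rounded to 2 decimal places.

lx = nx/n0 = nx/100: 1, 0.63, 0.37, 0.23, 0.13, 0.08, 0.05, 0.03
lx·mx for x ≥ 6: 0.05, 0 → sum = 0.05
V_6 = 0.05 / l_6 = 0.05 / 0.05 = 1 → 1.00

1.00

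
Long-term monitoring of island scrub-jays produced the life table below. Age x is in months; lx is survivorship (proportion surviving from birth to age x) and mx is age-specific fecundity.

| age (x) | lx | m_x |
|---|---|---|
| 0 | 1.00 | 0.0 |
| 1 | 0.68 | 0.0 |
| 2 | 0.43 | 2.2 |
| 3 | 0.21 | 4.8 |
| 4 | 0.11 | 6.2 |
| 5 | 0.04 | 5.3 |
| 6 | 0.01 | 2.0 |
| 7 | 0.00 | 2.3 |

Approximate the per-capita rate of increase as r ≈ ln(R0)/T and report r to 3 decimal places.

0.342

R0 = Σ lx·mx = 0 + 0 + 0.946 + 1.008 + 0.682 + 0.212 + 0.02 + 0 = 2.868
Σ x·lx·mx = 8.824; T = 8.824/2.868 = 3.07671…
r ≈ ln(R0)/T = ln(2.868)/3.07671… = 0.34245… → 0.342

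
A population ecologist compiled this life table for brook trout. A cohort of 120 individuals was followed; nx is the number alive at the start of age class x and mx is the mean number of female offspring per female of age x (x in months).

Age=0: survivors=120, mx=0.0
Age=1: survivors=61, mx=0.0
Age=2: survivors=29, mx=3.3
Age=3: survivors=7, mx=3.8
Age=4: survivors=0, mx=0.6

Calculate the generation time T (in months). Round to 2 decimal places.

2.22

lx = nx/n0 = nx/120: 1, 0.50833…, 0.24167…, 0.05833…, 0
lx·mx: 0, 0, 0.7975…, 0.221667…, 0 → R0 = 1.019167…
x·lx·mx: 0, 0, 1.595…, 0.665…, 0 → Σ = 2.26…
T = 2.26… / 1.019167… = 2.217498… → 2.22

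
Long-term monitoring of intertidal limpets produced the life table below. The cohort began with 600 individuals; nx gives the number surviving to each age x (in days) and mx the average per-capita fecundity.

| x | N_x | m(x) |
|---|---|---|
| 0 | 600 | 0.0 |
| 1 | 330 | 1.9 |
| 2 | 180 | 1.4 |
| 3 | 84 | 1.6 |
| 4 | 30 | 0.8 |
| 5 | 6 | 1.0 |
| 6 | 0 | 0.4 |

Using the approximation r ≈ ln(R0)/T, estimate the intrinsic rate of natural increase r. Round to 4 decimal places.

lx = nx/n0 = nx/600: 1, 0.55, 0.3, 0.14, 0.05, 0.01, 0
R0 = Σ lx·mx = 0 + 1.045 + 0.42 + 0.224 + 0.04 + 0.01 + 0 = 1.739
Σ x·lx·mx = 2.767; T = 2.767/1.739 = 1.59114…
r ≈ ln(R0)/T = ln(1.739)/1.59114… = 0.347744… → 0.3477

0.3477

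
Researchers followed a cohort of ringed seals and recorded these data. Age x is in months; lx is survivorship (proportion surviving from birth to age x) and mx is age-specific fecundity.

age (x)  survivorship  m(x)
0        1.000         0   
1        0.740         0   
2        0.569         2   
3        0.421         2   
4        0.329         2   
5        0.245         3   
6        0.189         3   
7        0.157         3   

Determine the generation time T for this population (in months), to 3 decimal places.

4.037

lx·mx: 0, 0, 1.138, 0.842, 0.658, 0.735, 0.567, 0.471 → R0 = 4.411
x·lx·mx: 0, 0, 2.276, 2.526, 2.632, 3.675, 3.402, 3.297 → Σ = 17.808
T = 17.808 / 4.411 = 4.03718… → 4.037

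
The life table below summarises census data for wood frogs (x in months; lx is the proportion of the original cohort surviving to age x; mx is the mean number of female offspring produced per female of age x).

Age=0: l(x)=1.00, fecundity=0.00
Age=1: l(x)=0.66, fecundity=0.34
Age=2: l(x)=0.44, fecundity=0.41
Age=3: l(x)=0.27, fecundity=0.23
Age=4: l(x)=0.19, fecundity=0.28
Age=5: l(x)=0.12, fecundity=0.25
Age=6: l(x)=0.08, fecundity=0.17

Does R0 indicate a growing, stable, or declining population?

R0 = Σ lx·mx = 0 + 0.2244 + 0.1804 + 0.0621 + 0.0532 + 0.03 + 0.0136 = 0.5637
R0 < 1, so the population is declining.

declining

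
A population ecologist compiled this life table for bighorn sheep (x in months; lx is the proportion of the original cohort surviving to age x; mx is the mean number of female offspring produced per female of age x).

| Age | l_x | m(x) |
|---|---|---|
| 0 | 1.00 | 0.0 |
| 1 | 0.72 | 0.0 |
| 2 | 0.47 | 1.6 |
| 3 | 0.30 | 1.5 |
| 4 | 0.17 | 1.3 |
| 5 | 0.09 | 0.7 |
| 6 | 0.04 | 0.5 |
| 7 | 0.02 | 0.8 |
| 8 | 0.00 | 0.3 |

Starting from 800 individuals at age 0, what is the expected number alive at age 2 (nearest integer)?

Expected survivors = N0 · l_2 = 800 × 0.47 = 376 → 376

376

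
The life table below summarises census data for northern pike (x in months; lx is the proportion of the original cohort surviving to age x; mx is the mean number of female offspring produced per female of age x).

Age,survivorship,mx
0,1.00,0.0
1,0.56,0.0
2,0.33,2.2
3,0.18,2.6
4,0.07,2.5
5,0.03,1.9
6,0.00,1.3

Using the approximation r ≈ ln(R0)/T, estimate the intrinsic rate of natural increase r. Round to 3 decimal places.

0.132

R0 = Σ lx·mx = 0 + 0 + 0.726 + 0.468 + 0.175 + 0.057 + 0 = 1.426
Σ x·lx·mx = 3.841; T = 3.841/1.426 = 2.69355…
r ≈ ln(R0)/T = ln(1.426)/2.69355… = 0.13175… → 0.132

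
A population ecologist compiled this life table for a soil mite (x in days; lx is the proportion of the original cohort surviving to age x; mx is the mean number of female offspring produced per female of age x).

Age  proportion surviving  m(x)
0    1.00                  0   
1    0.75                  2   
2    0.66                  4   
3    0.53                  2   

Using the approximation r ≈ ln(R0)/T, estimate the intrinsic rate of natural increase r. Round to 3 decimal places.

R0 = Σ lx·mx = 0 + 1.5 + 2.64 + 1.06 = 5.2
Σ x·lx·mx = 9.96; T = 9.96/5.2 = 1.91538…
r ≈ ln(R0)/T = ln(5.2)/1.91538… = 0.86075… → 0.861

0.861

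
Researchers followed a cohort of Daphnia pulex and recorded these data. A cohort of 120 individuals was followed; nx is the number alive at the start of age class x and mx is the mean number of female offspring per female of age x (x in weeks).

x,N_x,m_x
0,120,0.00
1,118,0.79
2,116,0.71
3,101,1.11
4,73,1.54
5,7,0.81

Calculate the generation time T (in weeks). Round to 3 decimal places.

2.643

lx = nx/n0 = nx/120: 1, 0.98333…, 0.96667…, 0.84167…, 0.60833…, 0.05833…
lx·mx: 0, 0.776833…, 0.686333…, 0.93425…, 0.936833…, 0.04725… → R0 = 3.3815…
x·lx·mx: 0, 0.776833…, 1.372667…, 2.80275…, 3.747333…, 0.23625… → Σ = 8.935833…
T = 8.935833… / 3.3815… = 2.642565… → 2.643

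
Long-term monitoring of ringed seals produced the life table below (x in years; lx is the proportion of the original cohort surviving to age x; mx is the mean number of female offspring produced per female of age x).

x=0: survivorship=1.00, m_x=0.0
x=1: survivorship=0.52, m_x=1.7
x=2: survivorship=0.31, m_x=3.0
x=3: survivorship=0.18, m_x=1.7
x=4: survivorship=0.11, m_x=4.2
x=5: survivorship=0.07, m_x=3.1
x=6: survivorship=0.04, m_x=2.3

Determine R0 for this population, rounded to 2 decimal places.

lx·mx by age: 0, 0.884, 0.93, 0.306, 0.462, 0.217, 0.092
R0 = Σ lx·mx = 2.891 → 2.89

2.89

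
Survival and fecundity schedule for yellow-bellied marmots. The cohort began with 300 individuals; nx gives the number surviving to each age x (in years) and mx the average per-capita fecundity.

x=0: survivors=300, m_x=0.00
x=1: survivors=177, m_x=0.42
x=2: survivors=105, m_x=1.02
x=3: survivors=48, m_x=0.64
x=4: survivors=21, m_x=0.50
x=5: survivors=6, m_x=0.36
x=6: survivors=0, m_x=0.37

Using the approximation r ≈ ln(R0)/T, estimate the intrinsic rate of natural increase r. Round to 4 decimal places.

lx = nx/n0 = nx/300: 1, 0.59, 0.35, 0.16, 0.07, 0.02, 0
R0 = Σ lx·mx = 0 + 0.2478 + 0.357 + 0.1024 + 0.035 + 0.0072 + 0 = 0.7494
Σ x·lx·mx = 1.445; T = 1.445/0.7494 = 1.92821…
r ≈ ln(R0)/T = ln(0.7494)/1.92821… = -0.149612… → -0.1496

-0.1496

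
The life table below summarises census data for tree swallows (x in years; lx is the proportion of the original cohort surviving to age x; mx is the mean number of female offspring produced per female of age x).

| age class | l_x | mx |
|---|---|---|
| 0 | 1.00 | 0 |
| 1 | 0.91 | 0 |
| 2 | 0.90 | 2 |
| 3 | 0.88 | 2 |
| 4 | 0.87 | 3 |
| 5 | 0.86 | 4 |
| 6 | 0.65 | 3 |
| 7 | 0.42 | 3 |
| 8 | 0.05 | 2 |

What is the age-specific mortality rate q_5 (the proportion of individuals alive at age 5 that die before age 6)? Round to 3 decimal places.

0.244

q_5 = (l_5 − l_6) / l_5 = (0.86 − 0.65) / 0.86
     = 0.21 / 0.86 = 0.244186… → 0.244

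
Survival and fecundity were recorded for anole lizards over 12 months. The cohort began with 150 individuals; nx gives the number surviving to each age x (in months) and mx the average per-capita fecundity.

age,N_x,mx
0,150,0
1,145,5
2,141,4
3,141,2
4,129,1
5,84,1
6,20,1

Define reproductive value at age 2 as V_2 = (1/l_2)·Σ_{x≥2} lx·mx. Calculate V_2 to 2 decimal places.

lx = nx/n0 = nx/150: 1, 0.96667…, 0.94, 0.94, 0.86, 0.56, 0.13333…
lx·mx for x ≥ 2: 3.76, 1.88, 0.86, 0.56, 0.133333… → sum = 7.193333…
V_2 = 7.193333… / l_2 = 7.193333… / 0.94 = 7.652482… → 7.65

7.65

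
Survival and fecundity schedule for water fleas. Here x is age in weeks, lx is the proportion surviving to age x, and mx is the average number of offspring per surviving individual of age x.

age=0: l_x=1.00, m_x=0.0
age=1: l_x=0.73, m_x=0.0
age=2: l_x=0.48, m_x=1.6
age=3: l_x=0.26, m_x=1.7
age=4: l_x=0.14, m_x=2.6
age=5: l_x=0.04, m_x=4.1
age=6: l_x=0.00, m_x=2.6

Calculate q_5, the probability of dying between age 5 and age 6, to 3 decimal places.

q_5 = (l_5 − l_6) / l_5 = (0.04 − 0) / 0.04
     = 0.04 / 0.04 = 1 → 1.000

1.000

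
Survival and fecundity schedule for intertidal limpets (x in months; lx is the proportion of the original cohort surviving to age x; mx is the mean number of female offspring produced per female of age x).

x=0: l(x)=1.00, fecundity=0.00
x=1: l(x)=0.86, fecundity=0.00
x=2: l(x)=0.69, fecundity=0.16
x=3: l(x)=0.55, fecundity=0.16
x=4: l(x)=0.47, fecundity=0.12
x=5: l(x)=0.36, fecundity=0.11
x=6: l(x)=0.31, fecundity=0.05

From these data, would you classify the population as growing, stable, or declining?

declining

R0 = Σ lx·mx = 0 + 0 + 0.1104 + 0.088 + 0.0564 + 0.0396 + 0.0155 = 0.3099
R0 < 1, so the population is declining.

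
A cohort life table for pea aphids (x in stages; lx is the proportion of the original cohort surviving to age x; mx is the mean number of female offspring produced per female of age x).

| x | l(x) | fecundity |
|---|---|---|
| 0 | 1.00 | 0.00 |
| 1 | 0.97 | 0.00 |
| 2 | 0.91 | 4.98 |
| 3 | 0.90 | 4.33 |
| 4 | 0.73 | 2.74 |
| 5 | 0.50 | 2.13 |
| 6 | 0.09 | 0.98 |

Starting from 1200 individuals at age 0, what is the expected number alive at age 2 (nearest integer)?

1092

Expected survivors = N0 · l_2 = 1200 × 0.91 = 1092 → 1092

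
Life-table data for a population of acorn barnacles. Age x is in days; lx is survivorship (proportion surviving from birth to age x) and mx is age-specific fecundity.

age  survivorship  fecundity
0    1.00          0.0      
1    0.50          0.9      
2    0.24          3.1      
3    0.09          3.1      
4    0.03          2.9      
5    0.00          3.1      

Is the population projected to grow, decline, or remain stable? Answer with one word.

R0 = Σ lx·mx = 0 + 0.45 + 0.744 + 0.279 + 0.087 + 0 = 1.56
R0 > 1, so the population is growing.

growing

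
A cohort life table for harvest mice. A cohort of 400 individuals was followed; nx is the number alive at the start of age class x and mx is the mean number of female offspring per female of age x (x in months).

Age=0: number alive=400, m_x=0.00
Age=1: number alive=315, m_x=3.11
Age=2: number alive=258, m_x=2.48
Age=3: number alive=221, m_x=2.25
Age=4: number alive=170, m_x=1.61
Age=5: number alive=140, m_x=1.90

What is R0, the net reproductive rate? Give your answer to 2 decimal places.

6.64

lx = nx/n0 = nx/400: 1, 0.7875, 0.645, 0.5525, 0.425, 0.35
lx·mx by age: 0, 2.449125, 1.5996, 1.243125, 0.68425, 0.665
R0 = Σ lx·mx = 6.6411 → 6.64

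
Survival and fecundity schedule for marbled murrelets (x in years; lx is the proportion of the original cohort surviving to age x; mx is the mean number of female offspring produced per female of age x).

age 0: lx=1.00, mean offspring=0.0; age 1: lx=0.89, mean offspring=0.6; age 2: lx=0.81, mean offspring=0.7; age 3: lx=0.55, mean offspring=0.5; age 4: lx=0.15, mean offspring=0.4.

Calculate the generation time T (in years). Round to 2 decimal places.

1.90

lx·mx: 0, 0.534, 0.567, 0.275, 0.06 → R0 = 1.436
x·lx·mx: 0, 0.534, 1.134, 0.825, 0.24 → Σ = 2.733
T = 2.733 / 1.436 = 1.903203… → 1.90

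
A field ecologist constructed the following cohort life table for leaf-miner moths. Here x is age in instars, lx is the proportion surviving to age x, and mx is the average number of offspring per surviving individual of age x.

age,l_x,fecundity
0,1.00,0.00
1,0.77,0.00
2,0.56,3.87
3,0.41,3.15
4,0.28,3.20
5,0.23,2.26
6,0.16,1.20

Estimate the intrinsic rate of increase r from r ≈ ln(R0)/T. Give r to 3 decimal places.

0.529

R0 = Σ lx·mx = 0 + 0 + 2.1672 + 1.2915 + 0.896 + 0.5198 + 0.192 = 5.0665
Σ x·lx·mx = 15.5439; T = 15.5439/5.0665 = 3.06798…
r ≈ ln(R0)/T = ln(5.0665)/3.06798… = 0.5289… → 0.529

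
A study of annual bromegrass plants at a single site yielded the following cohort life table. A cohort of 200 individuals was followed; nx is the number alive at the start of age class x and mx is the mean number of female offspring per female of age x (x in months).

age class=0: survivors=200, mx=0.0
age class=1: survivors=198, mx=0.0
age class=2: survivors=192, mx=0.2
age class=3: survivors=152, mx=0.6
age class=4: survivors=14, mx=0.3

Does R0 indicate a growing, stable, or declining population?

lx = nx/n0 = nx/200: 1, 0.99, 0.96, 0.76, 0.07
R0 = Σ lx·mx = 0 + 0 + 0.192 + 0.456 + 0.021 = 0.669
R0 < 1, so the population is declining.

declining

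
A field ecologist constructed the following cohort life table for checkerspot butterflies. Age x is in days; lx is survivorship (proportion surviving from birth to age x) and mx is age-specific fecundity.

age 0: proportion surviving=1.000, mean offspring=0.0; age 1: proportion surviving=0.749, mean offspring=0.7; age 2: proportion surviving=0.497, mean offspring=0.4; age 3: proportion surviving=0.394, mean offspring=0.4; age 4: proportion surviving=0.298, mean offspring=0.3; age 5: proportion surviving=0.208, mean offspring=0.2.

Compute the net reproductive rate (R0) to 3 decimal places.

lx·mx by age: 0, 0.5243, 0.1988, 0.1576, 0.0894, 0.0416
R0 = Σ lx·mx = 1.0117 → 1.012

1.012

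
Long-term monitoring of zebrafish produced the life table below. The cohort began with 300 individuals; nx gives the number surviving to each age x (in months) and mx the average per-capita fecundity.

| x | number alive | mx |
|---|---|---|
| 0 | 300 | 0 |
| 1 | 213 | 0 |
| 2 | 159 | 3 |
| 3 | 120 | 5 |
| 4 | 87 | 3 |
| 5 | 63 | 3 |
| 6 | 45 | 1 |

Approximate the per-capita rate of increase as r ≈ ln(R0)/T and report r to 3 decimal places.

lx = nx/n0 = nx/300: 1, 0.71, 0.53, 0.4, 0.29, 0.21, 0.15
R0 = Σ lx·mx = 0 + 0 + 1.59 + 2 + 0.87 + 0.63 + 0.15 = 5.24
Σ x·lx·mx = 16.71; T = 16.71/5.24 = 3.18893…
r ≈ ln(R0)/T = ln(5.24)/3.18893… = 0.5194… → 0.519

0.519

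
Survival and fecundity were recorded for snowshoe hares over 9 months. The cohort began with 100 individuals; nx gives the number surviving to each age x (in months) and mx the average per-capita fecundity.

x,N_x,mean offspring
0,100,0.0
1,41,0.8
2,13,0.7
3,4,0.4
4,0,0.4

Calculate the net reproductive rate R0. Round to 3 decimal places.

lx = nx/n0 = nx/100: 1, 0.41, 0.13, 0.04, 0
lx·mx by age: 0, 0.328, 0.091, 0.016, 0
R0 = Σ lx·mx = 0.435 → 0.435

0.435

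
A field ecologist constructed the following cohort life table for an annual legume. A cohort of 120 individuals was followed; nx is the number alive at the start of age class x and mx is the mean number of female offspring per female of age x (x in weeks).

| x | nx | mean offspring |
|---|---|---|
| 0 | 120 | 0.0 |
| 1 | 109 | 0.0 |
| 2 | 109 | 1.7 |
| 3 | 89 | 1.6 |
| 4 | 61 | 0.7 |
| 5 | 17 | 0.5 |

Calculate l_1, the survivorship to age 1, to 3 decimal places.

l_1 = n_1/n_0 = 109/120 = 0.908333… → 0.908

0.908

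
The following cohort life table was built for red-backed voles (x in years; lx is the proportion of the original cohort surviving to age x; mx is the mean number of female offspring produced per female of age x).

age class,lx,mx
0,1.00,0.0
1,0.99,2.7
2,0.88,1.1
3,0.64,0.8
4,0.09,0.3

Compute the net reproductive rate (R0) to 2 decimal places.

4.18

lx·mx by age: 0, 2.673, 0.968, 0.512, 0.027
R0 = Σ lx·mx = 4.18 → 4.18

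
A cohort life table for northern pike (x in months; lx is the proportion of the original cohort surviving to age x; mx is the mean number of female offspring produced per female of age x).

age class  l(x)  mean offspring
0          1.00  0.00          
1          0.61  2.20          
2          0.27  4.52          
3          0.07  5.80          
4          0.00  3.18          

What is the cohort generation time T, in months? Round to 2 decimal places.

1.68

lx·mx: 0, 1.342, 1.2204, 0.406, 0 → R0 = 2.9684
x·lx·mx: 0, 1.342, 2.4408, 1.218, 0 → Σ = 5.0008
T = 5.0008 / 2.9684 = 1.684679… → 1.68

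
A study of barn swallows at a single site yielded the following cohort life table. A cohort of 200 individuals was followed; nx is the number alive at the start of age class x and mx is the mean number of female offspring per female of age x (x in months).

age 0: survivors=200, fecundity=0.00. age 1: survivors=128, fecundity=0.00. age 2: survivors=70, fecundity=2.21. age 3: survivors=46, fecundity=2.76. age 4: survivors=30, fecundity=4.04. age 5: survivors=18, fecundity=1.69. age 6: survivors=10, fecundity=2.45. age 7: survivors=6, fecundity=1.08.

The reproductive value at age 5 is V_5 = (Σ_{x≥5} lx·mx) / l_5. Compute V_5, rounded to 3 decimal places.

lx = nx/n0 = nx/200: 1, 0.64, 0.35, 0.23, 0.15, 0.09, 0.05, 0.03
lx·mx for x ≥ 5: 0.1521, 0.1225, 0.0324 → sum = 0.307
V_5 = 0.307 / l_5 = 0.307 / 0.09 = 3.411111… → 3.411

3.411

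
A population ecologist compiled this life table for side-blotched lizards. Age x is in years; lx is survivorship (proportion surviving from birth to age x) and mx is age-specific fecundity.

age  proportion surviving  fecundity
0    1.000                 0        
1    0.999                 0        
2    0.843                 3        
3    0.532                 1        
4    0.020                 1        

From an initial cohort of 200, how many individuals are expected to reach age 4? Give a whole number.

Expected survivors = N0 · l_4 = 200 × 0.020 = 4 → 4

4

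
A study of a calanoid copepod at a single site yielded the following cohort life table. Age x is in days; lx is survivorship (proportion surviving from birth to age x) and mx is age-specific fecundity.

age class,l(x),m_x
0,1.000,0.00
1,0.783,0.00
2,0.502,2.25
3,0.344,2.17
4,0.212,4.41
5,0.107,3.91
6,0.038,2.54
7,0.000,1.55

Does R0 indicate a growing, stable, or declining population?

growing

R0 = Σ lx·mx = 0 + 0 + 1.1295 + 0.74648 + 0.93492 + 0.41837 + 0.09652 + 0 = 3.32579
R0 > 1, so the population is growing.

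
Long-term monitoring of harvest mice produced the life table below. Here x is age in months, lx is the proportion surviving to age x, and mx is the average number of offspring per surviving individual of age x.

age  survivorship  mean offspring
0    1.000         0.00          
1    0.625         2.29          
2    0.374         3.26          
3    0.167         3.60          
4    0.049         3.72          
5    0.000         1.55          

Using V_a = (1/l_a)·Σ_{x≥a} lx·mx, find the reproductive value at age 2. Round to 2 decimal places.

5.35

lx·mx for x ≥ 2: 1.21924, 0.6012, 0.18228, 0 → sum = 2.00272
V_2 = 2.00272 / l_2 = 2.00272 / 0.374 = 5.354866… → 5.35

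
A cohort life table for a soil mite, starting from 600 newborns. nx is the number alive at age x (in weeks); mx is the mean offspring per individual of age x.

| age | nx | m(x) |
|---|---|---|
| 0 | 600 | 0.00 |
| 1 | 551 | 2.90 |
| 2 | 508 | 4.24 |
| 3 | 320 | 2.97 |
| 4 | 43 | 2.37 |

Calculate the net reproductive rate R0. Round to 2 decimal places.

8.01

lx = nx/n0 = nx/600: 1, 0.91833…, 0.84667…, 0.53333…, 0.07167…
lx·mx by age: 0, 2.663167…, 3.589867…, 1.584…, 0.16985…
R0 = Σ lx·mx = 8.006883… → 8.01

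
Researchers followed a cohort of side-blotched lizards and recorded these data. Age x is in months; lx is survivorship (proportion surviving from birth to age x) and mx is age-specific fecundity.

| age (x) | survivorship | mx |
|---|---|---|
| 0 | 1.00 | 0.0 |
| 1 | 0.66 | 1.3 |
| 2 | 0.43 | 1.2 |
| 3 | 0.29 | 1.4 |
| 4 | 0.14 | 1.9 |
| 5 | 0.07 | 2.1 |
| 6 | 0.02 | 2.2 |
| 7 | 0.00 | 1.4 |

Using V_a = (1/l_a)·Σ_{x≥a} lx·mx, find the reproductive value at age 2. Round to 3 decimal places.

lx·mx for x ≥ 2: 0.516, 0.406, 0.266, 0.147, 0.044, 0 → sum = 1.379
V_2 = 1.379 / l_2 = 1.379 / 0.43 = 3.206977… → 3.207

3.207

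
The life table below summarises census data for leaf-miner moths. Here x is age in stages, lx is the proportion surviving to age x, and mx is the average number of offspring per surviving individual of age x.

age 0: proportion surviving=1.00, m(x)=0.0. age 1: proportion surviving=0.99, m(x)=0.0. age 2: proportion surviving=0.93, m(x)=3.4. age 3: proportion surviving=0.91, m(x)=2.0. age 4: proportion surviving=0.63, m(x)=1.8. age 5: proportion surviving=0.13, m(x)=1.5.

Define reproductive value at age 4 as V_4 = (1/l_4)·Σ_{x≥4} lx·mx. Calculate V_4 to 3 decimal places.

2.110

lx·mx for x ≥ 4: 1.134, 0.195 → sum = 1.329
V_4 = 1.329 / l_4 = 1.329 / 0.63 = 2.109524… → 2.110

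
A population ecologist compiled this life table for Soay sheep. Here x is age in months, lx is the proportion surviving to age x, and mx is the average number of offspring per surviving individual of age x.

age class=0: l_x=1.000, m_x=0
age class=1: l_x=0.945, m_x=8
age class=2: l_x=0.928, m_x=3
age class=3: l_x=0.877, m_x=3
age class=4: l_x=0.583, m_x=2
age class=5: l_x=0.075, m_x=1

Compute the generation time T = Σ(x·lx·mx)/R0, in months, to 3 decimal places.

1.833

lx·mx: 0, 7.56, 2.784, 2.631, 1.166, 0.075 → R0 = 14.216
x·lx·mx: 0, 7.56, 5.568, 7.893, 4.664, 0.375 → Σ = 26.06
T = 26.06 / 14.216 = 1.833146… → 1.833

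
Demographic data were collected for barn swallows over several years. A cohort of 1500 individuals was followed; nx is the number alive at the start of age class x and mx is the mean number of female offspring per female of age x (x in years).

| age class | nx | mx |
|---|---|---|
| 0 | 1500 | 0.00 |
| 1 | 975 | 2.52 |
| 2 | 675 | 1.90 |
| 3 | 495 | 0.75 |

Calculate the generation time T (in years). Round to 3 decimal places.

lx = nx/n0 = nx/1500: 1, 0.65, 0.45, 0.33
lx·mx: 0, 1.638, 0.855, 0.2475 → R0 = 2.7405
x·lx·mx: 0, 1.638, 1.71, 0.7425 → Σ = 4.0905
T = 4.0905 / 2.7405 = 1.492611… → 1.493

1.493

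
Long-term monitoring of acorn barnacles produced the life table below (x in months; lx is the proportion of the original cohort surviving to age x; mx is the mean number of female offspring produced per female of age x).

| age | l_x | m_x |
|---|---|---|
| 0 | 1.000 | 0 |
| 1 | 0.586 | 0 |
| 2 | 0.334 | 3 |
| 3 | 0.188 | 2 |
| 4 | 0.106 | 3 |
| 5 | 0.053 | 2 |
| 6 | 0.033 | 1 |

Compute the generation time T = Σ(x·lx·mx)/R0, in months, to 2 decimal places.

2.80

lx·mx: 0, 0, 1.002, 0.376, 0.318, 0.106, 0.033 → R0 = 1.835
x·lx·mx: 0, 0, 2.004, 1.128, 1.272, 0.53, 0.198 → Σ = 5.132
T = 5.132 / 1.835 = 2.79673… → 2.80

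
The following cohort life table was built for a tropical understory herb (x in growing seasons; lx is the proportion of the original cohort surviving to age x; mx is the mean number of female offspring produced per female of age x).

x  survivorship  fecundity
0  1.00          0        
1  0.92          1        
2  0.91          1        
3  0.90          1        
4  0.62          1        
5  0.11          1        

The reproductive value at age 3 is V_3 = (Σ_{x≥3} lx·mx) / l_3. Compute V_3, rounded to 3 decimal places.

1.811

lx·mx for x ≥ 3: 0.9, 0.62, 0.11 → sum = 1.63
V_3 = 1.63 / l_3 = 1.63 / 0.9 = 1.811111… → 1.811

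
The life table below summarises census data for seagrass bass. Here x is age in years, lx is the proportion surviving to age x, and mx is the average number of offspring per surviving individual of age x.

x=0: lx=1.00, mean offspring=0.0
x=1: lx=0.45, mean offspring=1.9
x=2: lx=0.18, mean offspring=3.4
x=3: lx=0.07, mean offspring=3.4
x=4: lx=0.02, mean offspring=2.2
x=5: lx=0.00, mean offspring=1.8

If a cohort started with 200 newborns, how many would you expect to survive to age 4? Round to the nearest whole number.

Expected survivors = N0 · l_4 = 200 × 0.02 = 4 → 4

4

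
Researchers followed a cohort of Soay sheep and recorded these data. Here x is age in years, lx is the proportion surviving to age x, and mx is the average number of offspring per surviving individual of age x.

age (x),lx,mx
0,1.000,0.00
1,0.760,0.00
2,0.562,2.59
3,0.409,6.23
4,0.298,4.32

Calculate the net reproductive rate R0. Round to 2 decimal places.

lx·mx by age: 0, 0, 1.45558, 2.54807, 1.28736
R0 = Σ lx·mx = 5.29101 → 5.29

5.29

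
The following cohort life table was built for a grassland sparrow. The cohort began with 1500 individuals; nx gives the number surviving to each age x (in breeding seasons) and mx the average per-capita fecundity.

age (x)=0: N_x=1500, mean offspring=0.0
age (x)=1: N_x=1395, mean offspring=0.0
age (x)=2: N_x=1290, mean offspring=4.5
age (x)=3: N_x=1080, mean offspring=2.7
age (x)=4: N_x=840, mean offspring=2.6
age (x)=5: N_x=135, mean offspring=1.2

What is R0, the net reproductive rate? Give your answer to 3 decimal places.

7.378

lx = nx/n0 = nx/1500: 1, 0.93, 0.86, 0.72, 0.56, 0.09
lx·mx by age: 0, 0, 3.87, 1.944, 1.456, 0.108
R0 = Σ lx·mx = 7.378 → 7.378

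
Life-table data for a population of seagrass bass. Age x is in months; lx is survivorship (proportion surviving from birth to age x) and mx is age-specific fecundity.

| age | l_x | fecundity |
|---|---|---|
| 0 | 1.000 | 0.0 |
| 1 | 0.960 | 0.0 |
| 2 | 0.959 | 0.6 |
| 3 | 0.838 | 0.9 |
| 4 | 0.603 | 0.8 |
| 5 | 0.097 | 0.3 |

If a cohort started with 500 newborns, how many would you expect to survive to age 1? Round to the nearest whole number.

480

Expected survivors = N0 · l_1 = 500 × 0.960 = 480 → 480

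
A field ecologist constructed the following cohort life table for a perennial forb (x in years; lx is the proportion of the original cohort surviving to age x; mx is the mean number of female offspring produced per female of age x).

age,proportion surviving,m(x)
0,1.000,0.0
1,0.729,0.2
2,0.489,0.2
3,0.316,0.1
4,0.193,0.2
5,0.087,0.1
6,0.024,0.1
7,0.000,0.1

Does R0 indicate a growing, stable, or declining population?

R0 = Σ lx·mx = 0 + 0.1458 + 0.0978 + 0.0316 + 0.0386 + 0.0087 + 0.0024 + 0 = 0.3249
R0 < 1, so the population is declining.

declining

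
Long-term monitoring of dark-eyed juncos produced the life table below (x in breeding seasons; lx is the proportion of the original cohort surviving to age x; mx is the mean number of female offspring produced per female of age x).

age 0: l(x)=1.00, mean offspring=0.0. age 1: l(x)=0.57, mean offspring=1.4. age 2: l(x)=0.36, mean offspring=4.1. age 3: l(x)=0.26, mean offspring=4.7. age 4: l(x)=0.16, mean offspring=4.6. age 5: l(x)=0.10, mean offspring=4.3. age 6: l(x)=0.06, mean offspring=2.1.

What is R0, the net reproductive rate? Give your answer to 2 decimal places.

lx·mx by age: 0, 0.798, 1.476, 1.222, 0.736, 0.43, 0.126
R0 = Σ lx·mx = 4.788 → 4.79

4.79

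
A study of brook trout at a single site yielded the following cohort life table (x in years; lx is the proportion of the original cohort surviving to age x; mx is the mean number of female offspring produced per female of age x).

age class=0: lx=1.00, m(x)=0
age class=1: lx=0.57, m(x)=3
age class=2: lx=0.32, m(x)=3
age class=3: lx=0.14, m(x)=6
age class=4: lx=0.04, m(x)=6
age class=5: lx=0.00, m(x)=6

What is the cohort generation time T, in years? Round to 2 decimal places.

1.90

lx·mx: 0, 1.71, 0.96, 0.84, 0.24, 0 → R0 = 3.75
x·lx·mx: 0, 1.71, 1.92, 2.52, 0.96, 0 → Σ = 7.11
T = 7.11 / 3.75 = 1.896 → 1.90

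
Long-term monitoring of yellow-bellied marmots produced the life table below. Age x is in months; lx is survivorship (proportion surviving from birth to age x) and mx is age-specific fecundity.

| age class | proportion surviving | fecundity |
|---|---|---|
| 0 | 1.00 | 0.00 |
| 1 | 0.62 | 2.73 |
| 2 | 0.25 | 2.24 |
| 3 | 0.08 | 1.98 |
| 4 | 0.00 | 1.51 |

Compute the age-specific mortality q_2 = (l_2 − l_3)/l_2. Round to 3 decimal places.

0.680

q_2 = (l_2 − l_3) / l_2 = (0.25 − 0.08) / 0.25
     = 0.17 / 0.25 = 0.68 → 0.680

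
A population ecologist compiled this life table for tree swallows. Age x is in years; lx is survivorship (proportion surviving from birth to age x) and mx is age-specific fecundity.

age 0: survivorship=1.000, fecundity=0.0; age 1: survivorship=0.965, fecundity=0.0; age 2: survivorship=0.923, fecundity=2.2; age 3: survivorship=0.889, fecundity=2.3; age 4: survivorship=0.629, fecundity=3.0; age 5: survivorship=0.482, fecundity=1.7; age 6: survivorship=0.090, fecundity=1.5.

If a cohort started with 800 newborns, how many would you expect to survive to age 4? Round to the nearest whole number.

Expected survivors = N0 · l_4 = 800 × 0.629 = 503.2 → 503

503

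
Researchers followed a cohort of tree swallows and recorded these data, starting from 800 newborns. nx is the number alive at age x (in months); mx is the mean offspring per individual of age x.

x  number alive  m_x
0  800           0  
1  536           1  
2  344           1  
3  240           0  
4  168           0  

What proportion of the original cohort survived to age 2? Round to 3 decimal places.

l_2 = n_2/n_0 = 344/800 = 0.43 → 0.430

0.430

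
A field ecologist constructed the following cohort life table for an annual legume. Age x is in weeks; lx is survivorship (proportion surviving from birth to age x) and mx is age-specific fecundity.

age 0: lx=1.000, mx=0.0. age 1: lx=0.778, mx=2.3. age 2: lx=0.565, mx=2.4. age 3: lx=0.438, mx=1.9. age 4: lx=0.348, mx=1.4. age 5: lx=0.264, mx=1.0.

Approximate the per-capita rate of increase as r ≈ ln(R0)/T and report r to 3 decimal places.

R0 = Σ lx·mx = 0 + 1.7894 + 1.356 + 0.8322 + 0.4872 + 0.264 = 4.7288
Σ x·lx·mx = 10.2668; T = 10.2668/4.7288 = 2.17112…
r ≈ ln(R0)/T = ln(4.7288)/2.17112… = 0.71561… → 0.716

0.716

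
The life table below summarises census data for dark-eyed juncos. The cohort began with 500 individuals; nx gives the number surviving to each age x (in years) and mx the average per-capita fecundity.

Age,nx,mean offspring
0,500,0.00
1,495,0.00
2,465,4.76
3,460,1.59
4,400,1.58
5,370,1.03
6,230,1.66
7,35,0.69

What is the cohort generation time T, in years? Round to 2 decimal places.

lx = nx/n0 = nx/500: 1, 0.99, 0.93, 0.92, 0.8, 0.74, 0.46, 0.07
lx·mx: 0, 0, 4.4268, 1.4628, 1.264, 0.7622, 0.7636, 0.0483 → R0 = 8.7277
x·lx·mx: 0, 0, 8.8536, 4.3884, 5.056, 3.811, 4.5816, 0.3381 → Σ = 27.0287
T = 27.0287 / 8.7277 = 3.096887… → 3.10

3.10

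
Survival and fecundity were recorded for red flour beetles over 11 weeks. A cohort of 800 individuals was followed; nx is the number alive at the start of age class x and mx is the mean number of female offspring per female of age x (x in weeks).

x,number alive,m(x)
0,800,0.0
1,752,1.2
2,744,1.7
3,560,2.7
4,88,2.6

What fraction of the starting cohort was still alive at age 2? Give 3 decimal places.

0.930

l_2 = n_2/n_0 = 744/800 = 0.93 → 0.930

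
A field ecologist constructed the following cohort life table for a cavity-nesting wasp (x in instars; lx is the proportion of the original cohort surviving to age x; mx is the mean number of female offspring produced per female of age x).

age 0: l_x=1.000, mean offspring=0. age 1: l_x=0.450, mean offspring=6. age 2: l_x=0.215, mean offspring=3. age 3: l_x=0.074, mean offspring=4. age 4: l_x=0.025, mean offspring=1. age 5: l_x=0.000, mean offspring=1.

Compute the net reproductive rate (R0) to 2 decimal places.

lx·mx by age: 0, 2.7, 0.645, 0.296, 0.025, 0
R0 = Σ lx·mx = 3.666 → 3.67

3.67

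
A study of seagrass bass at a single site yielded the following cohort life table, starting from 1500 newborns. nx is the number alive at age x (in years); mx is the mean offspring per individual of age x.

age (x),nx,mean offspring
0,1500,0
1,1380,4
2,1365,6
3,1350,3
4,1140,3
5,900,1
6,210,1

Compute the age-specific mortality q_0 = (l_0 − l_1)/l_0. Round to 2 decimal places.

lx = nx/n0 = nx/1500: 1, 0.92, 0.91, 0.9, 0.76, 0.6, 0.14
q_0 = (l_0 − l_1) / l_0 = (1 − 0.92) / 1
     = 0.08 / 1 = 0.08 → 0.08

0.08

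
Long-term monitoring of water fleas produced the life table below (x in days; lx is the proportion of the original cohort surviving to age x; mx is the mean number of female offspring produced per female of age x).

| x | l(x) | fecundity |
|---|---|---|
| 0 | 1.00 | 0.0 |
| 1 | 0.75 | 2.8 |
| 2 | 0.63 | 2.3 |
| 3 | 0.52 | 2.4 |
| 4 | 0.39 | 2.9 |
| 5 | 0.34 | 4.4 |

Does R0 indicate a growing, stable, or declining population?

R0 = Σ lx·mx = 0 + 2.1 + 1.449 + 1.248 + 1.131 + 1.496 = 7.424
R0 > 1, so the population is growing.

growing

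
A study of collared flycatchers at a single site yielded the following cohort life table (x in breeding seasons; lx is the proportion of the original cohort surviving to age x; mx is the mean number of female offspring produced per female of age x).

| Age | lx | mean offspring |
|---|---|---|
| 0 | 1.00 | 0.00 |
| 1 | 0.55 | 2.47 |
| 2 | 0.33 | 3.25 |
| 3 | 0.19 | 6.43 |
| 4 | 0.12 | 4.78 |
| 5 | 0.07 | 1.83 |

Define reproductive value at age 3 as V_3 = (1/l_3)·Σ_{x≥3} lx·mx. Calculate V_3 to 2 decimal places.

10.12

lx·mx for x ≥ 3: 1.2217, 0.5736, 0.1281 → sum = 1.9234
V_3 = 1.9234 / l_3 = 1.9234 / 0.19 = 10.123158… → 10.12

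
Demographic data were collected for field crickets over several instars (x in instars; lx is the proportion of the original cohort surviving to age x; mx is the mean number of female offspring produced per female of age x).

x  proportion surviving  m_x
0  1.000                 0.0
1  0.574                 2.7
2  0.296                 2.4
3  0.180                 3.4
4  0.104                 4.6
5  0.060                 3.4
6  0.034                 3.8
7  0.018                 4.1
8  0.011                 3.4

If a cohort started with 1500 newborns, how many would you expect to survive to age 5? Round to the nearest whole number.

Expected survivors = N0 · l_5 = 1500 × 0.060 = 90 → 90

90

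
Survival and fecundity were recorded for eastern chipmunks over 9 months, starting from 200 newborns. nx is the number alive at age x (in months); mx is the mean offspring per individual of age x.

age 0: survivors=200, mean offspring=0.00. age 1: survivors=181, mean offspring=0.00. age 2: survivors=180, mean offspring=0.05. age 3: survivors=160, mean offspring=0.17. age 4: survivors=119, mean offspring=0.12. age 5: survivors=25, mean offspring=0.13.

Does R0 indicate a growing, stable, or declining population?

lx = nx/n0 = nx/200: 1, 0.905, 0.9, 0.8, 0.595, 0.125
R0 = Σ lx·mx = 0 + 0 + 0.045 + 0.136 + 0.0714 + 0.01625 = 0.26865
R0 < 1, so the population is declining.

declining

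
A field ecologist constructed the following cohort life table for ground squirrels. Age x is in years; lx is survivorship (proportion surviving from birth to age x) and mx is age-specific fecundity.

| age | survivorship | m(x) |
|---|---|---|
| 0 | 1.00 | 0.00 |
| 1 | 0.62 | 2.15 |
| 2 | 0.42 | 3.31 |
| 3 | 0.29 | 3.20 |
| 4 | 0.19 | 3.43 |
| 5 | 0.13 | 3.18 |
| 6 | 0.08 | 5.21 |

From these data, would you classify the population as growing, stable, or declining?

growing

R0 = Σ lx·mx = 0 + 1.333 + 1.3902 + 0.928 + 0.6517 + 0.4134 + 0.4168 = 5.1331
R0 > 1, so the population is growing.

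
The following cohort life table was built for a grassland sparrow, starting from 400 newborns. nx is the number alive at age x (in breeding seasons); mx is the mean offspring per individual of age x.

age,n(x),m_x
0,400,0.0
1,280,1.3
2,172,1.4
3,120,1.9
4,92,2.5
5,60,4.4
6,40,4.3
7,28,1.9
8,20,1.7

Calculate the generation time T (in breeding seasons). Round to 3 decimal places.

3.434

lx = nx/n0 = nx/400: 1, 0.7, 0.43, 0.3, 0.23, 0.15, 0.1, 0.07, 0.05
lx·mx: 0, 0.91, 0.602, 0.57, 0.575, 0.66, 0.43, 0.133, 0.085 → R0 = 3.965
x·lx·mx: 0, 0.91, 1.204, 1.71, 2.3, 3.3, 2.58, 0.931, 0.68 → Σ = 13.615
T = 13.615 / 3.965 = 3.433796… → 3.434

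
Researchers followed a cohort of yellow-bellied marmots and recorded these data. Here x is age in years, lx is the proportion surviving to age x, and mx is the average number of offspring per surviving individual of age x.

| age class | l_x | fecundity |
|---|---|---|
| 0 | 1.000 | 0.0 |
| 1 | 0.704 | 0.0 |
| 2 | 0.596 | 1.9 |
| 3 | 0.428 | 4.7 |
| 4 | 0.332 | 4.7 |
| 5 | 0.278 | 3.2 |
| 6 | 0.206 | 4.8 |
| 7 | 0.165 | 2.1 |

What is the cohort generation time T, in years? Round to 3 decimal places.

lx·mx: 0, 0, 1.1324, 2.0116, 1.5604, 0.8896, 0.9888, 0.3465 → R0 = 6.9293
x·lx·mx: 0, 0, 2.2648, 6.0348, 6.2416, 4.448, 5.9328, 2.4255 → Σ = 27.3475
T = 27.3475 / 6.9293 = 3.946647… → 3.947

3.947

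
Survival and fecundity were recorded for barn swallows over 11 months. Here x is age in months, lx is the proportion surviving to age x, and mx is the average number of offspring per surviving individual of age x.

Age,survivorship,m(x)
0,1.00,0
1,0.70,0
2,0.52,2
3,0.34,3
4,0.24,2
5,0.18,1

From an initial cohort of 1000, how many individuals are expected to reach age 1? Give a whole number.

Expected survivors = N0 · l_1 = 1000 × 0.70 = 700 → 700

700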